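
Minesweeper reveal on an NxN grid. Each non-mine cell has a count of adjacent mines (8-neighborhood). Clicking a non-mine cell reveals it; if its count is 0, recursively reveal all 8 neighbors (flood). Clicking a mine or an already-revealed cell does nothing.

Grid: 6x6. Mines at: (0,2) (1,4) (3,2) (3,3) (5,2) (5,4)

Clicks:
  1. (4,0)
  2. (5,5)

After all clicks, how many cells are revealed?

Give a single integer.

Click 1 (4,0) count=0: revealed 12 new [(0,0) (0,1) (1,0) (1,1) (2,0) (2,1) (3,0) (3,1) (4,0) (4,1) (5,0) (5,1)] -> total=12
Click 2 (5,5) count=1: revealed 1 new [(5,5)] -> total=13

Answer: 13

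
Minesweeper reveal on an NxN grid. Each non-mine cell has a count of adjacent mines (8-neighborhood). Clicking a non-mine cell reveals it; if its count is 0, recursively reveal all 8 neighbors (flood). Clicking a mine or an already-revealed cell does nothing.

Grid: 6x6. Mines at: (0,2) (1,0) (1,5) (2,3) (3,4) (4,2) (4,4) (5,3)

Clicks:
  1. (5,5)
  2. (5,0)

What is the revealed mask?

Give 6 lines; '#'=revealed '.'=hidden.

Click 1 (5,5) count=1: revealed 1 new [(5,5)] -> total=1
Click 2 (5,0) count=0: revealed 8 new [(2,0) (2,1) (3,0) (3,1) (4,0) (4,1) (5,0) (5,1)] -> total=9

Answer: ......
......
##....
##....
##....
##...#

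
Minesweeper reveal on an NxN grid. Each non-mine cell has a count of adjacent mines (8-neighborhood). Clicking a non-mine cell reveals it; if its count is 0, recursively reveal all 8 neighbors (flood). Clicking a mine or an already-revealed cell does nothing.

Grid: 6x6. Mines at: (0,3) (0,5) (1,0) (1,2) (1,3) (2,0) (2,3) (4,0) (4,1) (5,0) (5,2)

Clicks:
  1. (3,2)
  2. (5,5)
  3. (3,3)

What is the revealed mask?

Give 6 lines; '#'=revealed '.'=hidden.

Click 1 (3,2) count=2: revealed 1 new [(3,2)] -> total=1
Click 2 (5,5) count=0: revealed 13 new [(1,4) (1,5) (2,4) (2,5) (3,3) (3,4) (3,5) (4,3) (4,4) (4,5) (5,3) (5,4) (5,5)] -> total=14
Click 3 (3,3) count=1: revealed 0 new [(none)] -> total=14

Answer: ......
....##
....##
..####
...###
...###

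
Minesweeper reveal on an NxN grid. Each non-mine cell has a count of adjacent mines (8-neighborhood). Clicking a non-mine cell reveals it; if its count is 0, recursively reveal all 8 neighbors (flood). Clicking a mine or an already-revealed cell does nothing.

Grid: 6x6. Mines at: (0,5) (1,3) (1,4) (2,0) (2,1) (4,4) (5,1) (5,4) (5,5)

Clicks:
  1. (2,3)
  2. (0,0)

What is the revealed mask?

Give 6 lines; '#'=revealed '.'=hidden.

Answer: ###...
###...
...#..
......
......
......

Derivation:
Click 1 (2,3) count=2: revealed 1 new [(2,3)] -> total=1
Click 2 (0,0) count=0: revealed 6 new [(0,0) (0,1) (0,2) (1,0) (1,1) (1,2)] -> total=7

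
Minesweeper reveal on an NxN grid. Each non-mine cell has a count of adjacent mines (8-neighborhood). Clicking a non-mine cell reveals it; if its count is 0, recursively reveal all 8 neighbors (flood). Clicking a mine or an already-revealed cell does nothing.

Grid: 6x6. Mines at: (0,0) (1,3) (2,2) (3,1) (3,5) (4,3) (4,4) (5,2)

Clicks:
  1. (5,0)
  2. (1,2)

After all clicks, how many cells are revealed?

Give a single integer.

Click 1 (5,0) count=0: revealed 4 new [(4,0) (4,1) (5,0) (5,1)] -> total=4
Click 2 (1,2) count=2: revealed 1 new [(1,2)] -> total=5

Answer: 5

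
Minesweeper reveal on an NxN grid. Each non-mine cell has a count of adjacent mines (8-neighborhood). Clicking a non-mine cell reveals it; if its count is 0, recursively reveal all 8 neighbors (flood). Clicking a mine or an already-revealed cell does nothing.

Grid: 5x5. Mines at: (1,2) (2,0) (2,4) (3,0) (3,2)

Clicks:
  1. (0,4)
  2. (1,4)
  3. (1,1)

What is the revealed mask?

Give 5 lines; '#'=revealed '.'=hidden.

Click 1 (0,4) count=0: revealed 4 new [(0,3) (0,4) (1,3) (1,4)] -> total=4
Click 2 (1,4) count=1: revealed 0 new [(none)] -> total=4
Click 3 (1,1) count=2: revealed 1 new [(1,1)] -> total=5

Answer: ...##
.#.##
.....
.....
.....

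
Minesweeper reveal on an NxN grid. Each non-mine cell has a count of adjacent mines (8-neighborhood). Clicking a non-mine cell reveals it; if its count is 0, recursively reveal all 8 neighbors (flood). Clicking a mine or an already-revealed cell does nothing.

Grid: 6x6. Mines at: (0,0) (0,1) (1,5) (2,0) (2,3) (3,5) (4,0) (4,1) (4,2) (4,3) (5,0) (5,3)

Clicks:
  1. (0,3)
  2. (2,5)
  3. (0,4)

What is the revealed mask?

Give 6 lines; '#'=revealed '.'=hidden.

Answer: ..###.
..###.
.....#
......
......
......

Derivation:
Click 1 (0,3) count=0: revealed 6 new [(0,2) (0,3) (0,4) (1,2) (1,3) (1,4)] -> total=6
Click 2 (2,5) count=2: revealed 1 new [(2,5)] -> total=7
Click 3 (0,4) count=1: revealed 0 new [(none)] -> total=7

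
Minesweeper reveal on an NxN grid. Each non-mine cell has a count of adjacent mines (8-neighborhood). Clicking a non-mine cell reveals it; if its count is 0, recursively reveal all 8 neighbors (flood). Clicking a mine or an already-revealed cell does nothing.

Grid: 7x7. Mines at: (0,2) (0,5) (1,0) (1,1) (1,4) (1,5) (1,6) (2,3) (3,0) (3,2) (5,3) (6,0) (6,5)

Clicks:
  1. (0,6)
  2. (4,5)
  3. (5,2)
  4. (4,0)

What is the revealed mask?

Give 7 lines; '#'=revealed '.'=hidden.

Click 1 (0,6) count=3: revealed 1 new [(0,6)] -> total=1
Click 2 (4,5) count=0: revealed 12 new [(2,4) (2,5) (2,6) (3,4) (3,5) (3,6) (4,4) (4,5) (4,6) (5,4) (5,5) (5,6)] -> total=13
Click 3 (5,2) count=1: revealed 1 new [(5,2)] -> total=14
Click 4 (4,0) count=1: revealed 1 new [(4,0)] -> total=15

Answer: ......#
.......
....###
....###
#...###
..#.###
.......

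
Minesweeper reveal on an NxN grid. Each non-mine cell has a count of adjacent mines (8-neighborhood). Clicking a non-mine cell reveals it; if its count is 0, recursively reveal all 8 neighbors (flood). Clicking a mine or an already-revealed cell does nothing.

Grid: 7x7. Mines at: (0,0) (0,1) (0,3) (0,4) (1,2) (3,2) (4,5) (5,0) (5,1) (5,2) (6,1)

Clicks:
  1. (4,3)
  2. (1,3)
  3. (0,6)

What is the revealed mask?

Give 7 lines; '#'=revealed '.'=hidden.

Click 1 (4,3) count=2: revealed 1 new [(4,3)] -> total=1
Click 2 (1,3) count=3: revealed 1 new [(1,3)] -> total=2
Click 3 (0,6) count=0: revealed 13 new [(0,5) (0,6) (1,4) (1,5) (1,6) (2,3) (2,4) (2,5) (2,6) (3,3) (3,4) (3,5) (3,6)] -> total=15

Answer: .....##
...####
...####
...####
...#...
.......
.......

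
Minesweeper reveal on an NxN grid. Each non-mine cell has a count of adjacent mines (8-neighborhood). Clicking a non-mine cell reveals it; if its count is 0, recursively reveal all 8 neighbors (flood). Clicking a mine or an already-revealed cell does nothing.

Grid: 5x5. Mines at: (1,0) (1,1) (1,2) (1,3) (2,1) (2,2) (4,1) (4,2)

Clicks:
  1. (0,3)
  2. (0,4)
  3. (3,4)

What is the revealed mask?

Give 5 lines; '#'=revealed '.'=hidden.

Click 1 (0,3) count=2: revealed 1 new [(0,3)] -> total=1
Click 2 (0,4) count=1: revealed 1 new [(0,4)] -> total=2
Click 3 (3,4) count=0: revealed 6 new [(2,3) (2,4) (3,3) (3,4) (4,3) (4,4)] -> total=8

Answer: ...##
.....
...##
...##
...##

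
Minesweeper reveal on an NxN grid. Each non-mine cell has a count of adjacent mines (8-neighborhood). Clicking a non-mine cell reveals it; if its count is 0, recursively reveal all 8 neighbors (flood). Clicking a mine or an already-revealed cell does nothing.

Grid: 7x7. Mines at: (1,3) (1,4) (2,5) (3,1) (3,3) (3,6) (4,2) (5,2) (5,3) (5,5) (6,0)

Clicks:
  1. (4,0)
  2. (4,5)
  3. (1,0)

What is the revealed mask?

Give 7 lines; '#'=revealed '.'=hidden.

Click 1 (4,0) count=1: revealed 1 new [(4,0)] -> total=1
Click 2 (4,5) count=2: revealed 1 new [(4,5)] -> total=2
Click 3 (1,0) count=0: revealed 9 new [(0,0) (0,1) (0,2) (1,0) (1,1) (1,2) (2,0) (2,1) (2,2)] -> total=11

Answer: ###....
###....
###....
.......
#....#.
.......
.......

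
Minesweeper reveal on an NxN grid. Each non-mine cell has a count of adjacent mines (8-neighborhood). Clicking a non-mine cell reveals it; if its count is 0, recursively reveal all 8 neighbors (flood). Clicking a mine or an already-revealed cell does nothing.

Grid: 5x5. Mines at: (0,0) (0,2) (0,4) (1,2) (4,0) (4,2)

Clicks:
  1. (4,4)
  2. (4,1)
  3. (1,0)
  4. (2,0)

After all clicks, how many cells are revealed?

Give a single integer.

Answer: 15

Derivation:
Click 1 (4,4) count=0: revealed 8 new [(1,3) (1,4) (2,3) (2,4) (3,3) (3,4) (4,3) (4,4)] -> total=8
Click 2 (4,1) count=2: revealed 1 new [(4,1)] -> total=9
Click 3 (1,0) count=1: revealed 1 new [(1,0)] -> total=10
Click 4 (2,0) count=0: revealed 5 new [(1,1) (2,0) (2,1) (3,0) (3,1)] -> total=15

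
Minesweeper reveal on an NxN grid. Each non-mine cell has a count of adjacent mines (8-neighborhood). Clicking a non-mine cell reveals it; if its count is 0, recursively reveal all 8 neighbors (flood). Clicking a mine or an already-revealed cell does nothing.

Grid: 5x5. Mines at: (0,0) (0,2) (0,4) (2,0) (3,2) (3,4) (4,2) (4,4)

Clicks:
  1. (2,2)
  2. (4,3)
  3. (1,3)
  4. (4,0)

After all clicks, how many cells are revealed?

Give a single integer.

Click 1 (2,2) count=1: revealed 1 new [(2,2)] -> total=1
Click 2 (4,3) count=4: revealed 1 new [(4,3)] -> total=2
Click 3 (1,3) count=2: revealed 1 new [(1,3)] -> total=3
Click 4 (4,0) count=0: revealed 4 new [(3,0) (3,1) (4,0) (4,1)] -> total=7

Answer: 7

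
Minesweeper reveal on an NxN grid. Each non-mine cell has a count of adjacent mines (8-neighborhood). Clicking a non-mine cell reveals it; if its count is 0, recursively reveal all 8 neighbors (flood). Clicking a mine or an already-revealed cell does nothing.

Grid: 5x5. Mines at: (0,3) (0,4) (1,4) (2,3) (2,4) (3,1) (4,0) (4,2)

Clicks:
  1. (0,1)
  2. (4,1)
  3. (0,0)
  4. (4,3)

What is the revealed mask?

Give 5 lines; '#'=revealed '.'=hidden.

Click 1 (0,1) count=0: revealed 9 new [(0,0) (0,1) (0,2) (1,0) (1,1) (1,2) (2,0) (2,1) (2,2)] -> total=9
Click 2 (4,1) count=3: revealed 1 new [(4,1)] -> total=10
Click 3 (0,0) count=0: revealed 0 new [(none)] -> total=10
Click 4 (4,3) count=1: revealed 1 new [(4,3)] -> total=11

Answer: ###..
###..
###..
.....
.#.#.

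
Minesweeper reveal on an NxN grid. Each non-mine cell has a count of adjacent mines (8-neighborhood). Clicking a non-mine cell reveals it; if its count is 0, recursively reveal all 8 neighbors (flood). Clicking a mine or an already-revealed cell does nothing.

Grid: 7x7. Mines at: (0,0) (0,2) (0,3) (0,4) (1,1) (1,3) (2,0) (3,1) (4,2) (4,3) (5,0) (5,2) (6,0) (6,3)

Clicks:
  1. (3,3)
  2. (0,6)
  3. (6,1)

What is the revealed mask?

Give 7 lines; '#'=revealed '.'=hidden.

Click 1 (3,3) count=2: revealed 1 new [(3,3)] -> total=1
Click 2 (0,6) count=0: revealed 20 new [(0,5) (0,6) (1,4) (1,5) (1,6) (2,4) (2,5) (2,6) (3,4) (3,5) (3,6) (4,4) (4,5) (4,6) (5,4) (5,5) (5,6) (6,4) (6,5) (6,6)] -> total=21
Click 3 (6,1) count=3: revealed 1 new [(6,1)] -> total=22

Answer: .....##
....###
....###
...####
....###
....###
.#..###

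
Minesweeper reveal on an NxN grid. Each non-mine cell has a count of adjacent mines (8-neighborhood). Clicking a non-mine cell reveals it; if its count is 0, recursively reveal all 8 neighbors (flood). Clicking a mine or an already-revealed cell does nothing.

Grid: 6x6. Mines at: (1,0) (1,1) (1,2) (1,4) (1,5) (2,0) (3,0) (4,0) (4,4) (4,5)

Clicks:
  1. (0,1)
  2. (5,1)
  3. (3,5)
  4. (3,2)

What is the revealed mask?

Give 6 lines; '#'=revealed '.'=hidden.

Click 1 (0,1) count=3: revealed 1 new [(0,1)] -> total=1
Click 2 (5,1) count=1: revealed 1 new [(5,1)] -> total=2
Click 3 (3,5) count=2: revealed 1 new [(3,5)] -> total=3
Click 4 (3,2) count=0: revealed 11 new [(2,1) (2,2) (2,3) (3,1) (3,2) (3,3) (4,1) (4,2) (4,3) (5,2) (5,3)] -> total=14

Answer: .#....
......
.###..
.###.#
.###..
.###..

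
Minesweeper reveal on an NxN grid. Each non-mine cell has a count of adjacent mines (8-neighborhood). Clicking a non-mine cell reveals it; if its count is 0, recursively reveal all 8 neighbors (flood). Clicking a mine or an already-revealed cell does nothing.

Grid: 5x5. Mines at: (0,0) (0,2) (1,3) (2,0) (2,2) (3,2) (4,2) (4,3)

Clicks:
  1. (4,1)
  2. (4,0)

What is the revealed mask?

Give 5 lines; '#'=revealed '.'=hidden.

Answer: .....
.....
.....
##...
##...

Derivation:
Click 1 (4,1) count=2: revealed 1 new [(4,1)] -> total=1
Click 2 (4,0) count=0: revealed 3 new [(3,0) (3,1) (4,0)] -> total=4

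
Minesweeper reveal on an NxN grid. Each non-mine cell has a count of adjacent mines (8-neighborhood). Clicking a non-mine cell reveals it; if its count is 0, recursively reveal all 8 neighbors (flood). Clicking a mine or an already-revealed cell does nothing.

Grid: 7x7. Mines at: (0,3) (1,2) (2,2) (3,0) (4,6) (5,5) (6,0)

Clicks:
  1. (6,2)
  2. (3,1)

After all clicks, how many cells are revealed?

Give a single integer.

Click 1 (6,2) count=0: revealed 30 new [(0,4) (0,5) (0,6) (1,3) (1,4) (1,5) (1,6) (2,3) (2,4) (2,5) (2,6) (3,1) (3,2) (3,3) (3,4) (3,5) (3,6) (4,1) (4,2) (4,3) (4,4) (4,5) (5,1) (5,2) (5,3) (5,4) (6,1) (6,2) (6,3) (6,4)] -> total=30
Click 2 (3,1) count=2: revealed 0 new [(none)] -> total=30

Answer: 30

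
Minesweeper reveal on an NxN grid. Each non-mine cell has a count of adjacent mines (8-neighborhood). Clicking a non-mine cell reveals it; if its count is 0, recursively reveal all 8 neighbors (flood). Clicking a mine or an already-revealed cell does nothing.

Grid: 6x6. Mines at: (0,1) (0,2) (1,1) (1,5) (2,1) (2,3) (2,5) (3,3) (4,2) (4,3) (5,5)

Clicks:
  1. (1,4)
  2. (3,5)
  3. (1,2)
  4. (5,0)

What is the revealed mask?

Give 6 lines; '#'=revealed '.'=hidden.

Click 1 (1,4) count=3: revealed 1 new [(1,4)] -> total=1
Click 2 (3,5) count=1: revealed 1 new [(3,5)] -> total=2
Click 3 (1,2) count=5: revealed 1 new [(1,2)] -> total=3
Click 4 (5,0) count=0: revealed 6 new [(3,0) (3,1) (4,0) (4,1) (5,0) (5,1)] -> total=9

Answer: ......
..#.#.
......
##...#
##....
##....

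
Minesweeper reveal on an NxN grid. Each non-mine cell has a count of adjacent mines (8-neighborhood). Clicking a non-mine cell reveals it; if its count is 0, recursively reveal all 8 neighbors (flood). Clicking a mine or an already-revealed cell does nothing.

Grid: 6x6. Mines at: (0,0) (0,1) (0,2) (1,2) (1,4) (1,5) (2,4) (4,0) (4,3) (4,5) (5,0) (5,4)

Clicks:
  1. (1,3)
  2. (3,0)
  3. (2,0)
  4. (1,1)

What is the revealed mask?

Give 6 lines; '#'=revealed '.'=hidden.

Answer: ......
##.#..
##....
##....
......
......

Derivation:
Click 1 (1,3) count=4: revealed 1 new [(1,3)] -> total=1
Click 2 (3,0) count=1: revealed 1 new [(3,0)] -> total=2
Click 3 (2,0) count=0: revealed 5 new [(1,0) (1,1) (2,0) (2,1) (3,1)] -> total=7
Click 4 (1,1) count=4: revealed 0 new [(none)] -> total=7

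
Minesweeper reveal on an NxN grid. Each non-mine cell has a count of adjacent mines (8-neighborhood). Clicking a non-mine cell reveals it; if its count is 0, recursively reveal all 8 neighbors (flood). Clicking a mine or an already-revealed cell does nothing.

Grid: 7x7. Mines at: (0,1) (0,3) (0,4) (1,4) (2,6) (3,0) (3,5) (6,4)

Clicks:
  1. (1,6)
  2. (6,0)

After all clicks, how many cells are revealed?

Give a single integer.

Answer: 26

Derivation:
Click 1 (1,6) count=1: revealed 1 new [(1,6)] -> total=1
Click 2 (6,0) count=0: revealed 25 new [(1,1) (1,2) (1,3) (2,1) (2,2) (2,3) (2,4) (3,1) (3,2) (3,3) (3,4) (4,0) (4,1) (4,2) (4,3) (4,4) (5,0) (5,1) (5,2) (5,3) (5,4) (6,0) (6,1) (6,2) (6,3)] -> total=26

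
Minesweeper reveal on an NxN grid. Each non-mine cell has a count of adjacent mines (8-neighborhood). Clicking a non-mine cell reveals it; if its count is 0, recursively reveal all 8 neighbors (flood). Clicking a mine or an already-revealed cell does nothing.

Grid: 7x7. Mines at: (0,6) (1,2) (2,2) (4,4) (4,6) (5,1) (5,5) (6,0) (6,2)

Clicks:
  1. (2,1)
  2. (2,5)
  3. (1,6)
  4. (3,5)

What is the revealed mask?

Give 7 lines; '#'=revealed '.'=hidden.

Click 1 (2,1) count=2: revealed 1 new [(2,1)] -> total=1
Click 2 (2,5) count=0: revealed 15 new [(0,3) (0,4) (0,5) (1,3) (1,4) (1,5) (1,6) (2,3) (2,4) (2,5) (2,6) (3,3) (3,4) (3,5) (3,6)] -> total=16
Click 3 (1,6) count=1: revealed 0 new [(none)] -> total=16
Click 4 (3,5) count=2: revealed 0 new [(none)] -> total=16

Answer: ...###.
...####
.#.####
...####
.......
.......
.......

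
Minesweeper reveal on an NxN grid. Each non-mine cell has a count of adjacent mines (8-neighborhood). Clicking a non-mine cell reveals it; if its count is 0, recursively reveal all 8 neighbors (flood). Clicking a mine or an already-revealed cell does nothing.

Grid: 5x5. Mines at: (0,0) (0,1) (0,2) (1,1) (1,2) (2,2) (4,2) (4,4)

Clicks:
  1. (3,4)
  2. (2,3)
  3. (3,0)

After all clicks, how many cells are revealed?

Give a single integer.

Answer: 8

Derivation:
Click 1 (3,4) count=1: revealed 1 new [(3,4)] -> total=1
Click 2 (2,3) count=2: revealed 1 new [(2,3)] -> total=2
Click 3 (3,0) count=0: revealed 6 new [(2,0) (2,1) (3,0) (3,1) (4,0) (4,1)] -> total=8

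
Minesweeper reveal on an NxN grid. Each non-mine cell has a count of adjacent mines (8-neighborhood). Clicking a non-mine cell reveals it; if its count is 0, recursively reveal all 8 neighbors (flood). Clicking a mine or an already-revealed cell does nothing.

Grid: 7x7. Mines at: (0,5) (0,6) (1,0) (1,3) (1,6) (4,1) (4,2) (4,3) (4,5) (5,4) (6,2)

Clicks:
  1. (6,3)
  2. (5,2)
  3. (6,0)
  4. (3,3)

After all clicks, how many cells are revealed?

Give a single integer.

Click 1 (6,3) count=2: revealed 1 new [(6,3)] -> total=1
Click 2 (5,2) count=4: revealed 1 new [(5,2)] -> total=2
Click 3 (6,0) count=0: revealed 4 new [(5,0) (5,1) (6,0) (6,1)] -> total=6
Click 4 (3,3) count=2: revealed 1 new [(3,3)] -> total=7

Answer: 7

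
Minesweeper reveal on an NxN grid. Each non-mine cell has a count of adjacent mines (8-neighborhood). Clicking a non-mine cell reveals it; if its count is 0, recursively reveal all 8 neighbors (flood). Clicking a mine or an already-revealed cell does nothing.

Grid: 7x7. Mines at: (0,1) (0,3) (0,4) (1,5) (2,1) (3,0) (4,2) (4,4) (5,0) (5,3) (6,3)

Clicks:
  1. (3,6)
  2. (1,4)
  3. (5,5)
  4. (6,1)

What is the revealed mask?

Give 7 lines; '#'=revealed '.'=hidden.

Answer: .......
....#..
.....##
.....##
.....##
....###
.#..###

Derivation:
Click 1 (3,6) count=0: revealed 12 new [(2,5) (2,6) (3,5) (3,6) (4,5) (4,6) (5,4) (5,5) (5,6) (6,4) (6,5) (6,6)] -> total=12
Click 2 (1,4) count=3: revealed 1 new [(1,4)] -> total=13
Click 3 (5,5) count=1: revealed 0 new [(none)] -> total=13
Click 4 (6,1) count=1: revealed 1 new [(6,1)] -> total=14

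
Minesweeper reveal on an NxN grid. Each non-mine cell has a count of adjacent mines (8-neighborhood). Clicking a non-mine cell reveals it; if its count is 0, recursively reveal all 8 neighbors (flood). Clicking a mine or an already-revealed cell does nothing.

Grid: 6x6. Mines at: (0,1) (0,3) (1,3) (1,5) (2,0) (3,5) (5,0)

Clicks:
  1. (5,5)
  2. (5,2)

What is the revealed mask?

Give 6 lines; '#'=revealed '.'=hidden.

Answer: ......
......
.####.
.####.
.#####
.#####

Derivation:
Click 1 (5,5) count=0: revealed 18 new [(2,1) (2,2) (2,3) (2,4) (3,1) (3,2) (3,3) (3,4) (4,1) (4,2) (4,3) (4,4) (4,5) (5,1) (5,2) (5,3) (5,4) (5,5)] -> total=18
Click 2 (5,2) count=0: revealed 0 new [(none)] -> total=18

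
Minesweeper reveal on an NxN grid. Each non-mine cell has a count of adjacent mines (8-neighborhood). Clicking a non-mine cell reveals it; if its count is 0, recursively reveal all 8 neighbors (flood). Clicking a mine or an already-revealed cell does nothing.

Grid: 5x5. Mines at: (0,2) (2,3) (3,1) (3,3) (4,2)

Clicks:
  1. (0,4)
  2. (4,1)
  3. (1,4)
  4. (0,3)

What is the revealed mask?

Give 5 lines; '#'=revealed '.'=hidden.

Click 1 (0,4) count=0: revealed 4 new [(0,3) (0,4) (1,3) (1,4)] -> total=4
Click 2 (4,1) count=2: revealed 1 new [(4,1)] -> total=5
Click 3 (1,4) count=1: revealed 0 new [(none)] -> total=5
Click 4 (0,3) count=1: revealed 0 new [(none)] -> total=5

Answer: ...##
...##
.....
.....
.#...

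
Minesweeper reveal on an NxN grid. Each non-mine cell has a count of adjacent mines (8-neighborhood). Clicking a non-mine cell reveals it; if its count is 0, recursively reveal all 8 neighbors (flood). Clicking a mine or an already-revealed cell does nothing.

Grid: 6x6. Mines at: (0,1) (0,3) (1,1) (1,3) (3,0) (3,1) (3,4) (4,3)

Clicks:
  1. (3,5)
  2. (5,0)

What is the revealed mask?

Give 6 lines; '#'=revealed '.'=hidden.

Click 1 (3,5) count=1: revealed 1 new [(3,5)] -> total=1
Click 2 (5,0) count=0: revealed 6 new [(4,0) (4,1) (4,2) (5,0) (5,1) (5,2)] -> total=7

Answer: ......
......
......
.....#
###...
###...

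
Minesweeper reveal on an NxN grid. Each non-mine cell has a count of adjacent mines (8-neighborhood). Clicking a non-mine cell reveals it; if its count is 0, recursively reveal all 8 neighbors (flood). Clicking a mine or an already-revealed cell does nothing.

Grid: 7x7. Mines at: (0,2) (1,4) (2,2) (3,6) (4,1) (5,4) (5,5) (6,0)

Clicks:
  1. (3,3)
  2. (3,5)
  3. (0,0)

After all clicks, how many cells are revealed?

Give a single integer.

Answer: 10

Derivation:
Click 1 (3,3) count=1: revealed 1 new [(3,3)] -> total=1
Click 2 (3,5) count=1: revealed 1 new [(3,5)] -> total=2
Click 3 (0,0) count=0: revealed 8 new [(0,0) (0,1) (1,0) (1,1) (2,0) (2,1) (3,0) (3,1)] -> total=10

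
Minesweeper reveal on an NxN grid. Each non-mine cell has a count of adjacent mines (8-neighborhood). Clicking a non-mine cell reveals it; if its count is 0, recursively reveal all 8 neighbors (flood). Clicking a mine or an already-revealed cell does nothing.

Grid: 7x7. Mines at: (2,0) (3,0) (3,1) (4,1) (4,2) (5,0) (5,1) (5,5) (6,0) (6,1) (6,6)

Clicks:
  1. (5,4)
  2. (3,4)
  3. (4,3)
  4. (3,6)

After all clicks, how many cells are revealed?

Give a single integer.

Answer: 30

Derivation:
Click 1 (5,4) count=1: revealed 1 new [(5,4)] -> total=1
Click 2 (3,4) count=0: revealed 29 new [(0,0) (0,1) (0,2) (0,3) (0,4) (0,5) (0,6) (1,0) (1,1) (1,2) (1,3) (1,4) (1,5) (1,6) (2,1) (2,2) (2,3) (2,4) (2,5) (2,6) (3,2) (3,3) (3,4) (3,5) (3,6) (4,3) (4,4) (4,5) (4,6)] -> total=30
Click 3 (4,3) count=1: revealed 0 new [(none)] -> total=30
Click 4 (3,6) count=0: revealed 0 new [(none)] -> total=30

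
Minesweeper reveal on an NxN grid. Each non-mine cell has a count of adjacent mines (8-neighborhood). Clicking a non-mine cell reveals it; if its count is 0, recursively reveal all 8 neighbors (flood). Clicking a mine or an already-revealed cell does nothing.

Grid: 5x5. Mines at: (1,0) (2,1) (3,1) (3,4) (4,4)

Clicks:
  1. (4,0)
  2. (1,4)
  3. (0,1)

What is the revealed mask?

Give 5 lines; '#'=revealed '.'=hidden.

Answer: .####
.####
..###
.....
#....

Derivation:
Click 1 (4,0) count=1: revealed 1 new [(4,0)] -> total=1
Click 2 (1,4) count=0: revealed 11 new [(0,1) (0,2) (0,3) (0,4) (1,1) (1,2) (1,3) (1,4) (2,2) (2,3) (2,4)] -> total=12
Click 3 (0,1) count=1: revealed 0 new [(none)] -> total=12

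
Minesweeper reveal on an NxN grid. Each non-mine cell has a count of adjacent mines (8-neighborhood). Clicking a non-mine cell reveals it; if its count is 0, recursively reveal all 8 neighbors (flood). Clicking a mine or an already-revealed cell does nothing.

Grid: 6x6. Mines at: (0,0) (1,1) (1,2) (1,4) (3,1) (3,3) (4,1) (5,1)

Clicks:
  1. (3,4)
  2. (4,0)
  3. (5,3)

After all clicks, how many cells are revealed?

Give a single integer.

Answer: 13

Derivation:
Click 1 (3,4) count=1: revealed 1 new [(3,4)] -> total=1
Click 2 (4,0) count=3: revealed 1 new [(4,0)] -> total=2
Click 3 (5,3) count=0: revealed 11 new [(2,4) (2,5) (3,5) (4,2) (4,3) (4,4) (4,5) (5,2) (5,3) (5,4) (5,5)] -> total=13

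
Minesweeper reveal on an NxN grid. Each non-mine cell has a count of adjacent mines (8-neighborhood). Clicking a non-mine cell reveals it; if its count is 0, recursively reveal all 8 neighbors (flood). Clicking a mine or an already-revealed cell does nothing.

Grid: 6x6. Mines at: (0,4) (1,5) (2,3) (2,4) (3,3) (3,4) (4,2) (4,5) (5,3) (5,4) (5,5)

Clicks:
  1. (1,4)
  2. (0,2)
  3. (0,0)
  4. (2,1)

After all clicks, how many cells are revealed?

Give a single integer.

Answer: 19

Derivation:
Click 1 (1,4) count=4: revealed 1 new [(1,4)] -> total=1
Click 2 (0,2) count=0: revealed 18 new [(0,0) (0,1) (0,2) (0,3) (1,0) (1,1) (1,2) (1,3) (2,0) (2,1) (2,2) (3,0) (3,1) (3,2) (4,0) (4,1) (5,0) (5,1)] -> total=19
Click 3 (0,0) count=0: revealed 0 new [(none)] -> total=19
Click 4 (2,1) count=0: revealed 0 new [(none)] -> total=19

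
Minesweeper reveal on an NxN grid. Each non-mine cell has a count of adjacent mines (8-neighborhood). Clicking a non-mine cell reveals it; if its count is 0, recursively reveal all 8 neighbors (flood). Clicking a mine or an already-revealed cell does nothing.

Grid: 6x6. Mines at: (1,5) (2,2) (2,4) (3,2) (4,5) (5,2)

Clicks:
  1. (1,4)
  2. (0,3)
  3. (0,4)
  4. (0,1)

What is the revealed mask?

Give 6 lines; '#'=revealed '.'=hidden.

Answer: #####.
#####.
##....
##....
##....
##....

Derivation:
Click 1 (1,4) count=2: revealed 1 new [(1,4)] -> total=1
Click 2 (0,3) count=0: revealed 17 new [(0,0) (0,1) (0,2) (0,3) (0,4) (1,0) (1,1) (1,2) (1,3) (2,0) (2,1) (3,0) (3,1) (4,0) (4,1) (5,0) (5,1)] -> total=18
Click 3 (0,4) count=1: revealed 0 new [(none)] -> total=18
Click 4 (0,1) count=0: revealed 0 new [(none)] -> total=18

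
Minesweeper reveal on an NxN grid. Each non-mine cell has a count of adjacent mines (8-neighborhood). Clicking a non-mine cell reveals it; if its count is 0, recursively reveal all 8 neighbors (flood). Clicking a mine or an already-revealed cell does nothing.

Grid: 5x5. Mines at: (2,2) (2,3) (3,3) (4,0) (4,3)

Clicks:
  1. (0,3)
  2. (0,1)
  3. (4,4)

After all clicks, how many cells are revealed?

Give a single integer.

Click 1 (0,3) count=0: revealed 14 new [(0,0) (0,1) (0,2) (0,3) (0,4) (1,0) (1,1) (1,2) (1,3) (1,4) (2,0) (2,1) (3,0) (3,1)] -> total=14
Click 2 (0,1) count=0: revealed 0 new [(none)] -> total=14
Click 3 (4,4) count=2: revealed 1 new [(4,4)] -> total=15

Answer: 15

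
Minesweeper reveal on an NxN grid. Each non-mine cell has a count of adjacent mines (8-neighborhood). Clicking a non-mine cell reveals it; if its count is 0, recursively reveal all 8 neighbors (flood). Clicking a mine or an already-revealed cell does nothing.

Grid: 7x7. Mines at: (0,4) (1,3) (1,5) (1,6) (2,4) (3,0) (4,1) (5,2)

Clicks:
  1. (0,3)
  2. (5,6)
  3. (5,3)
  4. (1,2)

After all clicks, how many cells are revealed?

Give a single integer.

Click 1 (0,3) count=2: revealed 1 new [(0,3)] -> total=1
Click 2 (5,6) count=0: revealed 18 new [(2,5) (2,6) (3,3) (3,4) (3,5) (3,6) (4,3) (4,4) (4,5) (4,6) (5,3) (5,4) (5,5) (5,6) (6,3) (6,4) (6,5) (6,6)] -> total=19
Click 3 (5,3) count=1: revealed 0 new [(none)] -> total=19
Click 4 (1,2) count=1: revealed 1 new [(1,2)] -> total=20

Answer: 20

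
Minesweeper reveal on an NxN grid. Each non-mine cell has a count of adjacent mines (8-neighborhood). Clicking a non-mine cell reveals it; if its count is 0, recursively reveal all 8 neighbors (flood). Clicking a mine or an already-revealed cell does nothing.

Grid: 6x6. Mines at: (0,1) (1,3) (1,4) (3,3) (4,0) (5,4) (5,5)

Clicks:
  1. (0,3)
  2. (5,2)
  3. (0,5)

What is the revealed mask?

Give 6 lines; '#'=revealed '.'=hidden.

Answer: ...#.#
......
......
......
.###..
.###..

Derivation:
Click 1 (0,3) count=2: revealed 1 new [(0,3)] -> total=1
Click 2 (5,2) count=0: revealed 6 new [(4,1) (4,2) (4,3) (5,1) (5,2) (5,3)] -> total=7
Click 3 (0,5) count=1: revealed 1 new [(0,5)] -> total=8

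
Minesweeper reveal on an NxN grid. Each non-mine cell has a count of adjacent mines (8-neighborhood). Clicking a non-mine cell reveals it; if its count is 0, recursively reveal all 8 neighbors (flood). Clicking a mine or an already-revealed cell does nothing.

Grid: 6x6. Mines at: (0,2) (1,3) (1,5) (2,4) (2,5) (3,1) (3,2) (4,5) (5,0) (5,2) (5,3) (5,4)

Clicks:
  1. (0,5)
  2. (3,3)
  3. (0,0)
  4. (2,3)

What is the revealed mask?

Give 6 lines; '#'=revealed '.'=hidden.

Click 1 (0,5) count=1: revealed 1 new [(0,5)] -> total=1
Click 2 (3,3) count=2: revealed 1 new [(3,3)] -> total=2
Click 3 (0,0) count=0: revealed 6 new [(0,0) (0,1) (1,0) (1,1) (2,0) (2,1)] -> total=8
Click 4 (2,3) count=3: revealed 1 new [(2,3)] -> total=9

Answer: ##...#
##....
##.#..
...#..
......
......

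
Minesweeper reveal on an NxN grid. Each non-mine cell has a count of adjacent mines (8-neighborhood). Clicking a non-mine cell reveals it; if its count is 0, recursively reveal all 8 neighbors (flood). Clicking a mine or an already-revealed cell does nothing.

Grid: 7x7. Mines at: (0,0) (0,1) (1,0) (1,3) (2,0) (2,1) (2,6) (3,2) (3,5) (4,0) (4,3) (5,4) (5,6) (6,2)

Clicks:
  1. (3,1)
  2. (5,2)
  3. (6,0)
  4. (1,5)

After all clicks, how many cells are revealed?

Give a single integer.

Click 1 (3,1) count=4: revealed 1 new [(3,1)] -> total=1
Click 2 (5,2) count=2: revealed 1 new [(5,2)] -> total=2
Click 3 (6,0) count=0: revealed 4 new [(5,0) (5,1) (6,0) (6,1)] -> total=6
Click 4 (1,5) count=1: revealed 1 new [(1,5)] -> total=7

Answer: 7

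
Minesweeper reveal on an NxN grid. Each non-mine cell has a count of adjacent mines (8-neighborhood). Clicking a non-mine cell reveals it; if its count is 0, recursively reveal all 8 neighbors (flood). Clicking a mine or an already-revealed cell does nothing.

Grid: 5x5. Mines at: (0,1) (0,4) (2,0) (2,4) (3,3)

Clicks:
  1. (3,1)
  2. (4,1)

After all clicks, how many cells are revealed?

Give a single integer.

Click 1 (3,1) count=1: revealed 1 new [(3,1)] -> total=1
Click 2 (4,1) count=0: revealed 5 new [(3,0) (3,2) (4,0) (4,1) (4,2)] -> total=6

Answer: 6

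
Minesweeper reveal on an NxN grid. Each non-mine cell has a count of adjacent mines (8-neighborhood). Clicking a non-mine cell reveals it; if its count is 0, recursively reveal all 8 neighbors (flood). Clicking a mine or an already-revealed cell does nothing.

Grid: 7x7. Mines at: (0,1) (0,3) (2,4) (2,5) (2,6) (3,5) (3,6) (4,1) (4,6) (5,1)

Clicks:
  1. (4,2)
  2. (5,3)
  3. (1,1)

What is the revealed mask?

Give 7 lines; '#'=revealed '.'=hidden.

Click 1 (4,2) count=2: revealed 1 new [(4,2)] -> total=1
Click 2 (5,3) count=0: revealed 16 new [(3,2) (3,3) (3,4) (4,3) (4,4) (4,5) (5,2) (5,3) (5,4) (5,5) (5,6) (6,2) (6,3) (6,4) (6,5) (6,6)] -> total=17
Click 3 (1,1) count=1: revealed 1 new [(1,1)] -> total=18

Answer: .......
.#.....
.......
..###..
..####.
..#####
..#####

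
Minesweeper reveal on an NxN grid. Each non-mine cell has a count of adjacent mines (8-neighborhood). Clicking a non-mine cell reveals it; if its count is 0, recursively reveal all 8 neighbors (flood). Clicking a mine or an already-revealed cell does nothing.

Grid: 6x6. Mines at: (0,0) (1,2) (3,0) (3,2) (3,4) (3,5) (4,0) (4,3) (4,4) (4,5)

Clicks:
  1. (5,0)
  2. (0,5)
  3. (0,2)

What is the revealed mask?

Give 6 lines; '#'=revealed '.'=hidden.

Click 1 (5,0) count=1: revealed 1 new [(5,0)] -> total=1
Click 2 (0,5) count=0: revealed 9 new [(0,3) (0,4) (0,5) (1,3) (1,4) (1,5) (2,3) (2,4) (2,5)] -> total=10
Click 3 (0,2) count=1: revealed 1 new [(0,2)] -> total=11

Answer: ..####
...###
...###
......
......
#.....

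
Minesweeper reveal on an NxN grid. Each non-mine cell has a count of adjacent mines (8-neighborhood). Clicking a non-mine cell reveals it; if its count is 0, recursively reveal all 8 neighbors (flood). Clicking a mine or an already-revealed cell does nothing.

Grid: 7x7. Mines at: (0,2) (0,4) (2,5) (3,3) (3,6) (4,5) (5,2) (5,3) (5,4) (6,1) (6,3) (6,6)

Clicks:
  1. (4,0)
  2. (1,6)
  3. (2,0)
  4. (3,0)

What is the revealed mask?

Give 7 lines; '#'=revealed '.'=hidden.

Answer: ##.....
###...#
###....
###....
###....
##.....
.......

Derivation:
Click 1 (4,0) count=0: revealed 16 new [(0,0) (0,1) (1,0) (1,1) (1,2) (2,0) (2,1) (2,2) (3,0) (3,1) (3,2) (4,0) (4,1) (4,2) (5,0) (5,1)] -> total=16
Click 2 (1,6) count=1: revealed 1 new [(1,6)] -> total=17
Click 3 (2,0) count=0: revealed 0 new [(none)] -> total=17
Click 4 (3,0) count=0: revealed 0 new [(none)] -> total=17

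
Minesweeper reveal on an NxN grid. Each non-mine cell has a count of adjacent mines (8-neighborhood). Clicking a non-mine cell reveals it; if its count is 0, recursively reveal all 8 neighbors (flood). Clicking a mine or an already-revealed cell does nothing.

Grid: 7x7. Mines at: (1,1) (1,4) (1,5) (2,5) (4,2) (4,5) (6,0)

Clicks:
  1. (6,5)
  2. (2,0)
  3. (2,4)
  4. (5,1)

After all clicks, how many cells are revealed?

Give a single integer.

Click 1 (6,5) count=0: revealed 12 new [(5,1) (5,2) (5,3) (5,4) (5,5) (5,6) (6,1) (6,2) (6,3) (6,4) (6,5) (6,6)] -> total=12
Click 2 (2,0) count=1: revealed 1 new [(2,0)] -> total=13
Click 3 (2,4) count=3: revealed 1 new [(2,4)] -> total=14
Click 4 (5,1) count=2: revealed 0 new [(none)] -> total=14

Answer: 14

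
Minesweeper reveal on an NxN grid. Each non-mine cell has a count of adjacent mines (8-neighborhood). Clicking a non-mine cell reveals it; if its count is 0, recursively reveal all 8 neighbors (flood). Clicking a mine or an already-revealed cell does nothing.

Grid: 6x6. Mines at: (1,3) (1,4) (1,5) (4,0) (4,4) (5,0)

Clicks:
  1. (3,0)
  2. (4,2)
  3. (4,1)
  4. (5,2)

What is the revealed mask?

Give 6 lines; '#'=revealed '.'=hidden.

Click 1 (3,0) count=1: revealed 1 new [(3,0)] -> total=1
Click 2 (4,2) count=0: revealed 19 new [(0,0) (0,1) (0,2) (1,0) (1,1) (1,2) (2,0) (2,1) (2,2) (2,3) (3,1) (3,2) (3,3) (4,1) (4,2) (4,3) (5,1) (5,2) (5,3)] -> total=20
Click 3 (4,1) count=2: revealed 0 new [(none)] -> total=20
Click 4 (5,2) count=0: revealed 0 new [(none)] -> total=20

Answer: ###...
###...
####..
####..
.###..
.###..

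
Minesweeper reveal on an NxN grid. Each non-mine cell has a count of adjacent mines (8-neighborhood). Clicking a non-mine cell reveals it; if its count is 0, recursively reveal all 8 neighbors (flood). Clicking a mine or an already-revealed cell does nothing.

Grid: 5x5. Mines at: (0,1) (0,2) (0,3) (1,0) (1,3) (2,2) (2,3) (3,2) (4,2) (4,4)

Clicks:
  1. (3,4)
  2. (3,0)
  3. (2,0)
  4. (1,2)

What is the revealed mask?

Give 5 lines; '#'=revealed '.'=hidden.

Answer: .....
..#..
##...
##..#
##...

Derivation:
Click 1 (3,4) count=2: revealed 1 new [(3,4)] -> total=1
Click 2 (3,0) count=0: revealed 6 new [(2,0) (2,1) (3,0) (3,1) (4,0) (4,1)] -> total=7
Click 3 (2,0) count=1: revealed 0 new [(none)] -> total=7
Click 4 (1,2) count=6: revealed 1 new [(1,2)] -> total=8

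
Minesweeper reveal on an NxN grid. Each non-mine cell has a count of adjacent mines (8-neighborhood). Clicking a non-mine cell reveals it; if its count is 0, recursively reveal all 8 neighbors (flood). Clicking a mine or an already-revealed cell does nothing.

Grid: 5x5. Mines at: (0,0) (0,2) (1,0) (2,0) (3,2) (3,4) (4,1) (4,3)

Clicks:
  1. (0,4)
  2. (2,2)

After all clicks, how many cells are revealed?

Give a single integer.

Answer: 7

Derivation:
Click 1 (0,4) count=0: revealed 6 new [(0,3) (0,4) (1,3) (1,4) (2,3) (2,4)] -> total=6
Click 2 (2,2) count=1: revealed 1 new [(2,2)] -> total=7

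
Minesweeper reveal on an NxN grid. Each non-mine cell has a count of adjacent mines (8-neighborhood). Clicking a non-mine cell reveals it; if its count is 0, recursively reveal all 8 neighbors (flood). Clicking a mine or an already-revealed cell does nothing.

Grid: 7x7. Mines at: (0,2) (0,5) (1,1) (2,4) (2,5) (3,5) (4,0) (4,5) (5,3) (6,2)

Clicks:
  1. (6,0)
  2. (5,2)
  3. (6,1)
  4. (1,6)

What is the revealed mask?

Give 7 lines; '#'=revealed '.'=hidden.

Click 1 (6,0) count=0: revealed 4 new [(5,0) (5,1) (6,0) (6,1)] -> total=4
Click 2 (5,2) count=2: revealed 1 new [(5,2)] -> total=5
Click 3 (6,1) count=1: revealed 0 new [(none)] -> total=5
Click 4 (1,6) count=2: revealed 1 new [(1,6)] -> total=6

Answer: .......
......#
.......
.......
.......
###....
##.....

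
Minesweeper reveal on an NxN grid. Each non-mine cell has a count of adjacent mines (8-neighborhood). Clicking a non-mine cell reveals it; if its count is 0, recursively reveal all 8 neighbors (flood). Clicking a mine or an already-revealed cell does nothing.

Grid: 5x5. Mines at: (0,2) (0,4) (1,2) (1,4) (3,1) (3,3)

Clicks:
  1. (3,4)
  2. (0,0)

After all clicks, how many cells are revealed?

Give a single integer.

Answer: 7

Derivation:
Click 1 (3,4) count=1: revealed 1 new [(3,4)] -> total=1
Click 2 (0,0) count=0: revealed 6 new [(0,0) (0,1) (1,0) (1,1) (2,0) (2,1)] -> total=7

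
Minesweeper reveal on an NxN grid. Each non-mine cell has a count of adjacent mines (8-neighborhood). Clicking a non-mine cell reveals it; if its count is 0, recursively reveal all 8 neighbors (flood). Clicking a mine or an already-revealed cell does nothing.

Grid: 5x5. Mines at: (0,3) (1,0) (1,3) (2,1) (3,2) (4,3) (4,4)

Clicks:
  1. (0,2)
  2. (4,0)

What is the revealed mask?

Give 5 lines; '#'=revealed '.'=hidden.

Answer: ..#..
.....
.....
##...
##...

Derivation:
Click 1 (0,2) count=2: revealed 1 new [(0,2)] -> total=1
Click 2 (4,0) count=0: revealed 4 new [(3,0) (3,1) (4,0) (4,1)] -> total=5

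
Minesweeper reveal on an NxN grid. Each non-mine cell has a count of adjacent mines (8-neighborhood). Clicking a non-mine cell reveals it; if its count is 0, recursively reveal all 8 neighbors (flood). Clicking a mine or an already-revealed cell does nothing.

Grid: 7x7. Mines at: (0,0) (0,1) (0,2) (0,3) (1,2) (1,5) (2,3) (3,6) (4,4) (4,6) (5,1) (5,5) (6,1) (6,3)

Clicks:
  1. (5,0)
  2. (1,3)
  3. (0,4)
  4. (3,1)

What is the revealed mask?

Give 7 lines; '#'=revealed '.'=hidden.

Click 1 (5,0) count=2: revealed 1 new [(5,0)] -> total=1
Click 2 (1,3) count=4: revealed 1 new [(1,3)] -> total=2
Click 3 (0,4) count=2: revealed 1 new [(0,4)] -> total=3
Click 4 (3,1) count=0: revealed 11 new [(1,0) (1,1) (2,0) (2,1) (2,2) (3,0) (3,1) (3,2) (4,0) (4,1) (4,2)] -> total=14

Answer: ....#..
##.#...
###....
###....
###....
#......
.......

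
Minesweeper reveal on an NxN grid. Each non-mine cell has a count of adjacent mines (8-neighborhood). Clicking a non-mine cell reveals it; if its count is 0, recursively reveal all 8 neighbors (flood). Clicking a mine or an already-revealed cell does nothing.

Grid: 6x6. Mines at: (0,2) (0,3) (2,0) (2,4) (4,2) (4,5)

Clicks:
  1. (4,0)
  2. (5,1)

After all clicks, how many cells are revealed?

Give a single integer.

Answer: 6

Derivation:
Click 1 (4,0) count=0: revealed 6 new [(3,0) (3,1) (4,0) (4,1) (5,0) (5,1)] -> total=6
Click 2 (5,1) count=1: revealed 0 new [(none)] -> total=6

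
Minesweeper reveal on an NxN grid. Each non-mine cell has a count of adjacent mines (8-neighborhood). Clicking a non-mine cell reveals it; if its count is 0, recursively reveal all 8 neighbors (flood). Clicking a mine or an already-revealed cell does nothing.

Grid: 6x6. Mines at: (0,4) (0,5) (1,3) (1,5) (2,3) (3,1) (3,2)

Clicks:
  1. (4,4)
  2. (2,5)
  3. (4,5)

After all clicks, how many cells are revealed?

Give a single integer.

Click 1 (4,4) count=0: revealed 17 new [(2,4) (2,5) (3,3) (3,4) (3,5) (4,0) (4,1) (4,2) (4,3) (4,4) (4,5) (5,0) (5,1) (5,2) (5,3) (5,4) (5,5)] -> total=17
Click 2 (2,5) count=1: revealed 0 new [(none)] -> total=17
Click 3 (4,5) count=0: revealed 0 new [(none)] -> total=17

Answer: 17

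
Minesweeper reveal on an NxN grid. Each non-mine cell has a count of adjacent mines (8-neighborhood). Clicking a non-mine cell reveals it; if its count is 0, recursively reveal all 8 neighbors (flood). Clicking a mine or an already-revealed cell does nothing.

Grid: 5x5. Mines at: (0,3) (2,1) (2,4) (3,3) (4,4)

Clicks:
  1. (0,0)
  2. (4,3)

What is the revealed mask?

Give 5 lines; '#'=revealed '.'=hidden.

Answer: ###..
###..
.....
.....
...#.

Derivation:
Click 1 (0,0) count=0: revealed 6 new [(0,0) (0,1) (0,2) (1,0) (1,1) (1,2)] -> total=6
Click 2 (4,3) count=2: revealed 1 new [(4,3)] -> total=7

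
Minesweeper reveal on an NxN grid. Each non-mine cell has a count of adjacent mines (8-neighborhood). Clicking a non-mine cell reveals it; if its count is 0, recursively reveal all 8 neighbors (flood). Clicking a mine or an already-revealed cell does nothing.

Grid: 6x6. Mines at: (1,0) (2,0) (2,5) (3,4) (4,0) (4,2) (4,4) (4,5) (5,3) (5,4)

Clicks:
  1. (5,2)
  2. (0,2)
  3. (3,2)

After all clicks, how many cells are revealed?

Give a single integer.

Answer: 18

Derivation:
Click 1 (5,2) count=2: revealed 1 new [(5,2)] -> total=1
Click 2 (0,2) count=0: revealed 17 new [(0,1) (0,2) (0,3) (0,4) (0,5) (1,1) (1,2) (1,3) (1,4) (1,5) (2,1) (2,2) (2,3) (2,4) (3,1) (3,2) (3,3)] -> total=18
Click 3 (3,2) count=1: revealed 0 new [(none)] -> total=18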